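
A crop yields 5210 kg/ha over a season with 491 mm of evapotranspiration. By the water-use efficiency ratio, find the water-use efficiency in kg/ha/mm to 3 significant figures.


Approach: apply the water-use efficiency ratio, WUE = yield/ET.
WUE = 5210 / 491 = 10.6 kg/ha/mm
Therefore the water-use efficiency = 10.6 kg/ha/mm.


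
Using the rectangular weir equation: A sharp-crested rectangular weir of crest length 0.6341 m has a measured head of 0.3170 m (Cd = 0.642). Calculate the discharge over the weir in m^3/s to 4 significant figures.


Approach: apply the rectangular weir equation, Q = (2/3)*Cd*L*sqrt(2g)*H^1.5.
Q = (2/3)*0.642*0.6341*sqrt(2*9.81)*0.3170^1.5 = 0.2146 m^3/s
Therefore the discharge over the weir = 0.2146 m^3/s.


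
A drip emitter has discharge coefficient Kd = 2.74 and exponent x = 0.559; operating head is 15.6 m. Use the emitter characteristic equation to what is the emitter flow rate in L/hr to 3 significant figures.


Approach: apply the emitter characteristic equation, q = Kd * h^x.
q = 2.74 * 15.6^0.559 = 12.7 L/hr
Therefore the emitter flow rate = 12.7 L/hr.


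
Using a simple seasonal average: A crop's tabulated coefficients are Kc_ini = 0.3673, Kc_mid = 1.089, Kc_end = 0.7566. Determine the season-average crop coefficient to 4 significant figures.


Approach: apply a simple seasonal average, Kc_avg = (Kc_ini + Kc_mid + Kc_end)/3.
Kc_avg = (0.3673 + 1.089 + 0.7566)/3 = 0.7376
Therefore the season-average crop coefficient = 0.7376.


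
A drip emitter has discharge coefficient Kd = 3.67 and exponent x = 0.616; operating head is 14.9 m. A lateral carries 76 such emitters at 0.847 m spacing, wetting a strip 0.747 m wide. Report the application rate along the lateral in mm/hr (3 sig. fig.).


Approach: apply the emitter equation with a lateral mass balance, q = Kd*h^x; Q = n*q; rate = Q/(n*spacing*width).
Step 1 — single emitter flow (q = Kd*h^x):
  q = 3.67 * 14.9^0.616 = 19.380 L/hr
Step 2 — total lateral flow: Q = 76 * 19.380 = 1472.9 L/hr
Step 3 — wetted area: A = 76 * 0.847 * 0.747 = 48.086 m^2
Step 4 — application rate: Q/A = 1472.9/48.086 = 30.6 mm/hr
Therefore the application rate along the lateral = 30.6 mm/hr.


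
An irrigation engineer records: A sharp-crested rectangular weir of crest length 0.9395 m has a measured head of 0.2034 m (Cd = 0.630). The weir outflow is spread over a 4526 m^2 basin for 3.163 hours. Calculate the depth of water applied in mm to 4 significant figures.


Approach: apply the rectangular weir equation with a volume-to-depth conversion, Q = (2/3)*Cd*L*sqrt(2g)*H^1.5; d = Q*t/A * 1000.
Step 1 — weir discharge:
  Q = (2/3)*0.630*0.9395*sqrt(2*9.81)*0.2034^1.5 = 0.160333 m^3/s
Step 2 — volume: V = 0.160333 * 3.163*3600 = 1825.68 m^3
Step 3 — depth: d = V/A * 1000 = 1825.68/4526 * 1000 = 403.4 mm
Therefore the depth of water applied = 403.4 mm.


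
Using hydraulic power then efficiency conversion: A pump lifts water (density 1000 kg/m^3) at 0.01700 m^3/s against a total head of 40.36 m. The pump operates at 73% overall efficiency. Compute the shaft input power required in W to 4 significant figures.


Approach: apply hydraulic power then efficiency conversion, P = rho*g*Q*H; P_in = P/eta.
Step 1 — hydraulic power (P = rho*g*Q*H):
  P = 1000 * 9.81 * 0.01700 * 40.36 = 6730.84 W
Step 2 — input power: P_in = P/eta = 6730.84 / 0.73 = 9220 W
Therefore the shaft input power required = 9220 W.


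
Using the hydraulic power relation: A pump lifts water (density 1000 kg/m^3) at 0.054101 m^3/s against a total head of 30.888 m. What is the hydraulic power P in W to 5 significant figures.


Approach: apply the hydraulic power relation, P = rho*g*Q*H.
P = 1000 * 9.81 * 0.054101 * 30.888 = 16393 W
Therefore the hydraulic power P = 16393 W.


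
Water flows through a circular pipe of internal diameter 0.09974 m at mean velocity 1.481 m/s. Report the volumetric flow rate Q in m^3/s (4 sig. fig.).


Approach: apply the continuity equation for pipe flow, Q = A * v with A = pi*(D/2)^2.
A = pi*(0.09974/2)^2 = 0.00781319 m^2
Q = 0.00781319 * 1.481 = 0.01157 m^3/s
Therefore the volumetric flow rate Q = 0.01157 m^3/s.


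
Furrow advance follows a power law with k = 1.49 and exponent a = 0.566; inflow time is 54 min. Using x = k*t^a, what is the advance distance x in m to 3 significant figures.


x = 1.49 * 54^0.566 = 14.2 m
Therefore the advance distance x = 14.2 m.


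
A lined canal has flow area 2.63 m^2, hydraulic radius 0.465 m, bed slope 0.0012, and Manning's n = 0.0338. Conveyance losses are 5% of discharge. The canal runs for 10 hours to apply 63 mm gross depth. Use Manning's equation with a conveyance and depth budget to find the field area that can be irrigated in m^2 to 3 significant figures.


Approach: apply Manning's equation with a conveyance and depth budget, Q = (1/n)*A*R^(2/3)*S^(1/2); Q_field = Q*(1-loss); Area = Q_field*t/(d/1000).
Step 1 — canal discharge (Manning's equation):
  Q = (1/0.0338) * 2.63 * 0.465^(2/3) * 0.0012^(1/2) = 1.6178 m^3/s
Step 2 — delivered flow: Q_field = 1.6178*(1 - 5/100) = 1.5369 m^3/s
Step 3 — volume delivered: V = 1.5369 * 10*3600 = 55330 m^3
Step 4 — area served: A = V / (depth/1000) = 55330 / 0.063 = 878000 m^2
Therefore the field area that can be irrigated = 878000 m^2.


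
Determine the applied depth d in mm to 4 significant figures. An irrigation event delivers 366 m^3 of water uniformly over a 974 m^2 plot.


Approach: apply depth from volume over area, d = (V/A)*1000.
d = (366 / 974) * 1000 = 375.8 mm
Therefore the applied depth d = 375.8 mm.


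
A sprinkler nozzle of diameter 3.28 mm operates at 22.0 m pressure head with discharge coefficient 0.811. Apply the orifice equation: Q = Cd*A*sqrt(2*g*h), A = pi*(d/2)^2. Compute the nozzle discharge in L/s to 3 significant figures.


A = pi*(3.28e-3/2)^2 = 8.4496e-06 m^2
Q = 0.811 * 8.4496e-06 * sqrt(2*9.81*22.0) * 1000 = 0.142 L/s
Therefore the nozzle discharge = 0.142 L/s.


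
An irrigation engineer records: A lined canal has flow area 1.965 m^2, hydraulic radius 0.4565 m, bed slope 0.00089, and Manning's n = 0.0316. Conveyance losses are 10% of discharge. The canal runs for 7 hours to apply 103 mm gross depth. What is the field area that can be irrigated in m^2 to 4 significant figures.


Approach: apply Manning's equation with a conveyance and depth budget, Q = (1/n)*A*R^(2/3)*S^(1/2); Q_field = Q*(1-loss); Area = Q_field*t/(d/1000).
Step 1 — canal discharge (Manning's equation):
  Q = (1/0.0316) * 1.965 * 0.4565^(2/3) * 0.00089^(1/2) = 1.09984 m^3/s
Step 2 — delivered flow: Q_field = 1.09984*(1 - 10/100) = 0.989859 m^3/s
Step 3 — volume delivered: V = 0.989859 * 7*3600 = 24944.5 m^3
Step 4 — area served: A = V / (depth/1000) = 24944.5 / 0.103 = 242200 m^2
Therefore the field area that can be irrigated = 242200 m^2.


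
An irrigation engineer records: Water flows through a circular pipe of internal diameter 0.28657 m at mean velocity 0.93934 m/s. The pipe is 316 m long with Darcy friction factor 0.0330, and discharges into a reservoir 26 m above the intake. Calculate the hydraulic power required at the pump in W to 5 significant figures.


Approach: apply continuity + Darcy-Weisbach + hydraulic power, Q = A*v; hf = f*(L/D)*(v^2/(2g)); H = static + hf; P = rho*g*Q*H.
Step 1 — flow rate (continuity, Q = A*v):
  A = pi*(0.28657/2)^2 = 0.06449875 m^2
  Q = 0.06449875 * 0.93934 = 0.06058626 m^3/s
Step 2 — friction head loss (Darcy-Weisbach):
  hf = 0.0330 * (316/0.28657) * (0.93934^2 / (2*9.81))
  hf = 1.636503 m
Step 3 — total head: H = 26 + 1.636503 = 27.63650 m
Step 4 — hydraulic power (P = rho*g*Q*H):
  P = 1000 * 9.81 * 0.06058626 * 27.63650 = 16426 W
Therefore the hydraulic power required at the pump = 16426 W.


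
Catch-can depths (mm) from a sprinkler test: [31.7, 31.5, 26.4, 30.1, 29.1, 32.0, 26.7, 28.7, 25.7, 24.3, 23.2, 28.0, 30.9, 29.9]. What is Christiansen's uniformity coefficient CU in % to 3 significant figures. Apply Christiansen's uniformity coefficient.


Approach: apply Christiansen's uniformity coefficient, CU = (1 - mean_abs_deviation/mean)*100.
mean = 28.443 mm
mean |d_i - mean| = 2.3367 mm
CU = (1 - 2.3367/28.443)*100 = 91.8 %
Therefore Christiansen's uniformity coefficient CU = 91.8 %.


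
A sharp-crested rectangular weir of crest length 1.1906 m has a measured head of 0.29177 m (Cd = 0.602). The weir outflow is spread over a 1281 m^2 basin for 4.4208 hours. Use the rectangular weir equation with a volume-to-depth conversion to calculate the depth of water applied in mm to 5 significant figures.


Approach: apply the rectangular weir equation with a volume-to-depth conversion, Q = (2/3)*Cd*L*sqrt(2g)*H^1.5; d = Q*t/A * 1000.
Step 1 — weir discharge:
  Q = (2/3)*0.602*1.1906*sqrt(2*9.81)*0.29177^1.5 = 0.3335658 m^3/s
Step 2 — volume: V = 0.3335658 * 4.4208*3600 = 5308.660 m^3
Step 3 — depth: d = V/A * 1000 = 5308.660/1281 * 1000 = 4144.2 mm
Therefore the depth of water applied = 4144.2 mm.


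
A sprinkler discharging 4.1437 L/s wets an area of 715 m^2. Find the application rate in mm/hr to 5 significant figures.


Approach: apply the application rate relation, rate = (Q/A)*3600.
rate = (4.1437 / 715) * 3600 = 20.863 mm/hr
Therefore the application rate = 20.863 mm/hr.


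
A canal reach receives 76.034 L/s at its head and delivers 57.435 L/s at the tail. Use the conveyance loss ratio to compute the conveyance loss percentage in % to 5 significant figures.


Approach: apply the conveyance loss ratio, loss% = ((Q_head - Q_tail)/Q_head)*100.
loss = ((76.034 - 57.435)/76.034)*100 = 24.461 %
Therefore the conveyance loss percentage = 24.461 %.


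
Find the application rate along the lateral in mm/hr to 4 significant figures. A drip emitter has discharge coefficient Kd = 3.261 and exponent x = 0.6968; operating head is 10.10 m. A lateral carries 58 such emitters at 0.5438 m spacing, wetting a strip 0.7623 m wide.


Approach: apply the emitter equation with a lateral mass balance, q = Kd*h^x; Q = n*q; rate = Q/(n*spacing*width).
Step 1 — single emitter flow (q = Kd*h^x):
  q = 3.261 * 10.10^0.6968 = 16.3366 L/hr
Step 2 — total lateral flow: Q = 58 * 16.3366 = 947.523 L/hr
Step 3 — wetted area: A = 58 * 0.5438 * 0.7623 = 24.0432 m^2
Step 4 — application rate: Q/A = 947.523/24.0432 = 39.41 mm/hr
Therefore the application rate along the lateral = 39.41 mm/hr.


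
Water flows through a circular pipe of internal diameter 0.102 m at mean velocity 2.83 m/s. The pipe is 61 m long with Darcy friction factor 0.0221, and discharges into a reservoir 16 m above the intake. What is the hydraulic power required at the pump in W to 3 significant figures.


Approach: apply continuity + Darcy-Weisbach + hydraulic power, Q = A*v; hf = f*(L/D)*(v^2/(2g)); H = static + hf; P = rho*g*Q*H.
Step 1 — flow rate (continuity, Q = A*v):
  A = pi*(0.102/2)^2 = 0.0081713 m^2
  Q = 0.0081713 * 2.83 = 0.023125 m^3/s
Step 2 — friction head loss (Darcy-Weisbach):
  hf = 0.0221 * (61/0.102) * (2.83^2 / (2*9.81))
  hf = 5.3951 m
Step 3 — total head: H = 16 + 5.3951 = 21.395 m
Step 4 — hydraulic power (P = rho*g*Q*H):
  P = 1000 * 9.81 * 0.023125 * 21.395 = 4850 W
Therefore the hydraulic power required at the pump = 4850 W.


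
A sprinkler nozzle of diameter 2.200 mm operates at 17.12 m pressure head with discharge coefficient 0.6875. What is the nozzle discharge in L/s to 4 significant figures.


Approach: apply the orifice equation, Q = Cd*A*sqrt(2*g*h), A = pi*(d/2)^2.
A = pi*(2.200e-3/2)^2 = 3.80133e-06 m^2
Q = 0.6875 * 3.80133e-06 * sqrt(2*9.81*17.12) * 1000 = 0.04790 L/s
Therefore the nozzle discharge = 0.04790 L/s.


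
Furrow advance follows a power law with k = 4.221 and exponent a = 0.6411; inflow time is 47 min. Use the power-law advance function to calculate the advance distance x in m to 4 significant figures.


Approach: apply the power-law advance function, x = k*t^a.
x = 4.221 * 47^0.6411 = 49.82 m
Therefore the advance distance x = 49.82 m.


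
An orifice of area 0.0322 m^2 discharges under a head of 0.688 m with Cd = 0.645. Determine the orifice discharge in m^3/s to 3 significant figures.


Approach: apply the orifice equation, Q = Cd*A*sqrt(2*g*h).
Q = 0.645 * 0.0322 * sqrt(2*9.81*0.688) = 0.0763 m^3/s
Therefore the orifice discharge = 0.0763 m^3/s.


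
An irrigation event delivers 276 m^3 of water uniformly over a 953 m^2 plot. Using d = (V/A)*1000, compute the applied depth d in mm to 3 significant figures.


d = (276 / 953) * 1000 = 290 mm
Therefore the applied depth d = 290 mm.


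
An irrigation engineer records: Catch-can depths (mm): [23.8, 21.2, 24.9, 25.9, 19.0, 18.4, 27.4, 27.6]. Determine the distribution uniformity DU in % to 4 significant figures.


Approach: apply the low-quarter distribution uniformity, DU = (mean of lowest quarter of readings / overall mean)*100.
sorted lowest 2 of 8: [18.4, 19.0] -> mean = 18.7000 mm
overall mean = 23.5250 mm
DU = (18.7000/23.5250)*100 = 79.49 %
Therefore the distribution uniformity DU = 79.49 %.


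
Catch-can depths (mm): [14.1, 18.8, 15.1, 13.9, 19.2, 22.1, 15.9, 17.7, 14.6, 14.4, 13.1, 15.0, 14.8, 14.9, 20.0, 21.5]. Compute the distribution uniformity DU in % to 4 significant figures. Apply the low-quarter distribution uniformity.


Approach: apply the low-quarter distribution uniformity, DU = (mean of lowest quarter of readings / overall mean)*100.
sorted lowest 4 of 16: [13.1, 13.9, 14.1, 14.4] -> mean = 13.8750 mm
overall mean = 16.5688 mm
DU = (13.8750/16.5688)*100 = 83.74 %
Therefore the distribution uniformity DU = 83.74 %.


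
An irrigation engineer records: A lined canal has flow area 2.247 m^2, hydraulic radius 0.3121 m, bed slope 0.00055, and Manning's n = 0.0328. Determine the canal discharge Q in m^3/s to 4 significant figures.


Approach: apply Manning's equation, Q = (1/n)*A*R^(2/3)*S^(1/2).
Q = (1/0.0328) * 2.247 * 0.3121^(2/3) * 0.00055^(1/2) = 0.7392 m^3/s
Therefore the canal discharge Q = 0.7392 m^3/s.


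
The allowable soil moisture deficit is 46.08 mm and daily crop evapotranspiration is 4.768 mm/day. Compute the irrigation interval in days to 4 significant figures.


Approach: apply the irrigation interval relation, interval = SMD / ETc.
interval = 46.08 / 4.768 = 9.664 days
Therefore the irrigation interval = 9.664 days.


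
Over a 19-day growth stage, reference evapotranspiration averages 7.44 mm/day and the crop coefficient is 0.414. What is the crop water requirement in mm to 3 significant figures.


Approach: apply the crop water requirement relation, CWR = ET0 * Kc * days.
CWR = 7.44 * 0.414 * 19 = 58.5 mm
Therefore the crop water requirement = 58.5 mm.


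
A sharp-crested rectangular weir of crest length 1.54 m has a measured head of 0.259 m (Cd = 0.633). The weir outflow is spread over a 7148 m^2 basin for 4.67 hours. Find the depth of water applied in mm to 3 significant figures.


Approach: apply the rectangular weir equation with a volume-to-depth conversion, Q = (2/3)*Cd*L*sqrt(2g)*H^1.5; d = Q*t/A * 1000.
Step 1 — weir discharge:
  Q = (2/3)*0.633*1.54*sqrt(2*9.81)*0.259^1.5 = 0.37943 m^3/s
Step 2 — volume: V = 0.37943 * 4.67*3600 = 6379.0 m^3
Step 3 — depth: d = V/A * 1000 = 6379.0/7148 * 1000 = 892 mm
Therefore the depth of water applied = 892 mm.


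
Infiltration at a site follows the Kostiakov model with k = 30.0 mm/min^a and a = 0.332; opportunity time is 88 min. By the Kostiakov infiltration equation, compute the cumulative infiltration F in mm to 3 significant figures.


Approach: apply the Kostiakov infiltration equation, F = k*t^a.
F = 30.0 * 88^0.332 = 133 mm
Therefore the cumulative infiltration F = 133 mm.


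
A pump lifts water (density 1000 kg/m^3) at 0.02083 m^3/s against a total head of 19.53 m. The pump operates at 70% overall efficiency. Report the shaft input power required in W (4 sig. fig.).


Approach: apply hydraulic power then efficiency conversion, P = rho*g*Q*H; P_in = P/eta.
Step 1 — hydraulic power (P = rho*g*Q*H):
  P = 1000 * 9.81 * 0.02083 * 19.53 = 3990.81 W
Step 2 — input power: P_in = P/eta = 3990.81 / 0.7 = 5701 W
Therefore the shaft input power required = 5701 W.


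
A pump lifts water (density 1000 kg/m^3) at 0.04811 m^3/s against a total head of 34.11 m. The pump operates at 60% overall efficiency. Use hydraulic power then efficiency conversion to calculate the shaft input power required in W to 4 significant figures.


Approach: apply hydraulic power then efficiency conversion, P = rho*g*Q*H; P_in = P/eta.
Step 1 — hydraulic power (P = rho*g*Q*H):
  P = 1000 * 9.81 * 0.04811 * 34.11 = 16098.5 W
Step 2 — input power: P_in = P/eta = 16098.5 / 0.6 = 26830 W
Therefore the shaft input power required = 26830 W.


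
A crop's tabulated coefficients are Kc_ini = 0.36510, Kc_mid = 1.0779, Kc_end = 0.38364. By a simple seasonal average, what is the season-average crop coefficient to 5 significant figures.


Approach: apply a simple seasonal average, Kc_avg = (Kc_ini + Kc_mid + Kc_end)/3.
Kc_avg = (0.36510 + 1.0779 + 0.38364)/3 = 0.60888
Therefore the season-average crop coefficient = 0.60888.


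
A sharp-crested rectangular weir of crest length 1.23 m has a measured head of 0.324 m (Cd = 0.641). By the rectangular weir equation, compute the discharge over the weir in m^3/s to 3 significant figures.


Approach: apply the rectangular weir equation, Q = (2/3)*Cd*L*sqrt(2g)*H^1.5.
Q = (2/3)*0.641*1.23*sqrt(2*9.81)*0.324^1.5 = 0.429 m^3/s
Therefore the discharge over the weir = 0.429 m^3/s.


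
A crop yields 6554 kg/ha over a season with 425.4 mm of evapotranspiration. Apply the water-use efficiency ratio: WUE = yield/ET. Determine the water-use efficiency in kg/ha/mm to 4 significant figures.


WUE = 6554 / 425.4 = 15.41 kg/ha/mm
Therefore the water-use efficiency = 15.41 kg/ha/mm.


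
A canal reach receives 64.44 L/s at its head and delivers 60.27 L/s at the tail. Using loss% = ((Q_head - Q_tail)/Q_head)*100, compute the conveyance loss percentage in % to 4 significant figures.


loss = ((64.44 - 60.27)/64.44)*100 = 6.471 %
Therefore the conveyance loss percentage = 6.471 %.


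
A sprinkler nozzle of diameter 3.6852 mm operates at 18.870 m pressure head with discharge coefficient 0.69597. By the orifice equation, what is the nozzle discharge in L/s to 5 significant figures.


Approach: apply the orifice equation, Q = Cd*A*sqrt(2*g*h), A = pi*(d/2)^2.
A = pi*(3.6852e-3/2)^2 = 1.066626e-05 m^2
Q = 0.69597 * 1.066626e-05 * sqrt(2*9.81*18.870) * 1000 = 0.14284 L/s
Therefore the nozzle discharge = 0.14284 L/s.


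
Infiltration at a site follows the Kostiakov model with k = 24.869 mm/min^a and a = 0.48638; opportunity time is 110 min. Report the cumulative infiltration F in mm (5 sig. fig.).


Approach: apply the Kostiakov infiltration equation, F = k*t^a.
F = 24.869 * 110^0.48638 = 244.65 mm
Therefore the cumulative infiltration F = 244.65 mm.


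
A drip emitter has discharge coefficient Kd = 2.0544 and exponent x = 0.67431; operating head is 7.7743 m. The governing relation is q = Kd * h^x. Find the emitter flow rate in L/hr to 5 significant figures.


q = 2.0544 * 7.7743^0.67431 = 8.1897 L/hr
Therefore the emitter flow rate = 8.1897 L/hr.


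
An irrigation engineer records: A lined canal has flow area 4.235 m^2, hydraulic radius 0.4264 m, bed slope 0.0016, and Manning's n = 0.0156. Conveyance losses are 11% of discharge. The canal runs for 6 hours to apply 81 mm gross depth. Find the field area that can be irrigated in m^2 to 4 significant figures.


Approach: apply Manning's equation with a conveyance and depth budget, Q = (1/n)*A*R^(2/3)*S^(1/2); Q_field = Q*(1-loss); Area = Q_field*t/(d/1000).
Step 1 — canal discharge (Manning's equation):
  Q = (1/0.0156) * 4.235 * 0.4264^(2/3) * 0.0016^(1/2) = 6.15177 m^3/s
Step 2 — delivered flow: Q_field = 6.15177*(1 - 11/100) = 5.47508 m^3/s
Step 3 — volume delivered: V = 5.47508 * 6*3600 = 118262 m^3
Step 4 — area served: A = V / (depth/1000) = 118262 / 0.081 = 1460000 m^2
Therefore the field area that can be irrigated = 1460000 m^2.


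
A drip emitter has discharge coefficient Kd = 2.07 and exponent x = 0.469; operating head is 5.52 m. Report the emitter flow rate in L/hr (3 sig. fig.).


Approach: apply the emitter characteristic equation, q = Kd * h^x.
q = 2.07 * 5.52^0.469 = 4.61 L/hr
Therefore the emitter flow rate = 4.61 L/hr.


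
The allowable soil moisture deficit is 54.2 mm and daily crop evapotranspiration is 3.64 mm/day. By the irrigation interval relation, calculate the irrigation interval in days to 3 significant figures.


Approach: apply the irrigation interval relation, interval = SMD / ETc.
interval = 54.2 / 3.64 = 14.9 days
Therefore the irrigation interval = 14.9 days.


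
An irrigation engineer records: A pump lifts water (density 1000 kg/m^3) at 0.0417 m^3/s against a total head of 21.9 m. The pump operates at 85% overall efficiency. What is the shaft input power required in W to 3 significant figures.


Approach: apply hydraulic power then efficiency conversion, P = rho*g*Q*H; P_in = P/eta.
Step 1 — hydraulic power (P = rho*g*Q*H):
  P = 1000 * 9.81 * 0.0417 * 21.9 = 8958.8 W
Step 2 — input power: P_in = P/eta = 8958.8 / 0.85 = 10500 W
Therefore the shaft input power required = 10500 W.


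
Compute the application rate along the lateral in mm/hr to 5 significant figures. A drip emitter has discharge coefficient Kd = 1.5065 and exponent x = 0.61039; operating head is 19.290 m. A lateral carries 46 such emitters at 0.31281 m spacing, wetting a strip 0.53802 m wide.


Approach: apply the emitter equation with a lateral mass balance, q = Kd*h^x; Q = n*q; rate = Q/(n*spacing*width).
Step 1 — single emitter flow (q = Kd*h^x):
  q = 1.5065 * 19.290^0.61039 = 9.173247 L/hr
Step 2 — total lateral flow: Q = 46 * 9.173247 = 421.9693 L/hr
Step 3 — wetted area: A = 46 * 0.31281 * 0.53802 = 7.741710 m^2
Step 4 — application rate: Q/A = 421.9693/7.741710 = 54.506 mm/hr
Therefore the application rate along the lateral = 54.506 mm/hr.


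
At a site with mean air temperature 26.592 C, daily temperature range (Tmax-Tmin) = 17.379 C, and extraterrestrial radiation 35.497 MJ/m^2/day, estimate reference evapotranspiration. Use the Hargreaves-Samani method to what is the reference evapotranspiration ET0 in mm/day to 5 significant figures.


Approach: apply the Hargreaves-Samani method, ET0 = 0.0023*(Tmean+17.8)*sqrt(Tmax-Tmin)*0.408*Ra.
ET0 = 0.0023*(26.592+17.8)*sqrt(17.379)*0.408*35.497 = 6.1645 mm/day
Therefore the reference evapotranspiration ET0 = 6.1645 mm/day.


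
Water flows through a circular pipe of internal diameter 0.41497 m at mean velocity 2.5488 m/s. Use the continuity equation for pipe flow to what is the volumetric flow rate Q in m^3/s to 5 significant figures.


Approach: apply the continuity equation for pipe flow, Q = A * v with A = pi*(D/2)^2.
A = pi*(0.41497/2)^2 = 0.1352456 m^2
Q = 0.1352456 * 2.5488 = 0.34471 m^3/s
Therefore the volumetric flow rate Q = 0.34471 m^3/s.


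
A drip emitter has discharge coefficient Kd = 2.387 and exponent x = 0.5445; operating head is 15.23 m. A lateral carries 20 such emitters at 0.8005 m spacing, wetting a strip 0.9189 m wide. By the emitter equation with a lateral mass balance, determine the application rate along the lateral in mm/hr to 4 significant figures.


Approach: apply the emitter equation with a lateral mass balance, q = Kd*h^x; Q = n*q; rate = Q/(n*spacing*width).
Step 1 — single emitter flow (q = Kd*h^x):
  q = 2.387 * 15.23^0.5445 = 10.5156 L/hr
Step 2 — total lateral flow: Q = 20 * 10.5156 = 210.311 L/hr
Step 3 — wetted area: A = 20 * 0.8005 * 0.9189 = 14.7116 m^2
Step 4 — application rate: Q/A = 210.311/14.7116 = 14.30 mm/hr
Therefore the application rate along the lateral = 14.30 mm/hr.


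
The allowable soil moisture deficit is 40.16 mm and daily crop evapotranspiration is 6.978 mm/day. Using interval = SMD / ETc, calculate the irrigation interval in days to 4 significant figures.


interval = 40.16 / 6.978 = 5.755 days
Therefore the irrigation interval = 5.755 days.


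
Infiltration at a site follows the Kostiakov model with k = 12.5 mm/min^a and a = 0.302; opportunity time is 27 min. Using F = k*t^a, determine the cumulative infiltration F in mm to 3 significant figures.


F = 12.5 * 27^0.302 = 33.8 mm
Therefore the cumulative infiltration F = 33.8 mm.


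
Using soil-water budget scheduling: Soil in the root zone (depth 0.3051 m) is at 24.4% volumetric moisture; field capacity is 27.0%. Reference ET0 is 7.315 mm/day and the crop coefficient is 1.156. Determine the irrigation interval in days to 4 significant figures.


Approach: apply soil-water budget scheduling, SMD = (FC-theta)/100*depth*1000; ETc = ET0*Kc; interval = SMD/ETc.
Step 1 — soil moisture deficit:
  SMD = (27.0 - 24.4)/100 * 0.3051 * 1000 = 7.93260 mm
Step 2 — daily crop ET (ETc = ET0*Kc):
  ETc = 7.315 * 1.156 = 8.45614 mm/day
Step 3 — irrigation interval (SMD/ETc):
  interval = 7.93260 / 8.45614 = 0.9381 days
Therefore the irrigation interval = 0.9381 days.


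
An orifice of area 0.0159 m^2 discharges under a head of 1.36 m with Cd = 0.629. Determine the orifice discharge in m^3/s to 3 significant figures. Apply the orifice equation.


Approach: apply the orifice equation, Q = Cd*A*sqrt(2*g*h).
Q = 0.629 * 0.0159 * sqrt(2*9.81*1.36) = 0.0517 m^3/s
Therefore the orifice discharge = 0.0517 m^3/s.


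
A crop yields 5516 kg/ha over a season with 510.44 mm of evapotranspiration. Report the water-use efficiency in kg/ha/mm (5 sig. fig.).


Approach: apply the water-use efficiency ratio, WUE = yield/ET.
WUE = 5516 / 510.44 = 10.806 kg/ha/mm
Therefore the water-use efficiency = 10.806 kg/ha/mm.


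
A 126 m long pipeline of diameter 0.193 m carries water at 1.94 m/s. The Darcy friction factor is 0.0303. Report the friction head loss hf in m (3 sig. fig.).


Approach: apply the Darcy-Weisbach equation, hf = f*(L/D)*(v^2/(2g)).
hf = 0.0303 * (126/0.193) * (1.94^2 / (2*9.81))
hf = 3.79 m
Therefore the friction head loss hf = 3.79 m.


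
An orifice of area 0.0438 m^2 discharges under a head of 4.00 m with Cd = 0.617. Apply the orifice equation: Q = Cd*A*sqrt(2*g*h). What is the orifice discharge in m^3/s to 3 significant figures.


Q = 0.617 * 0.0438 * sqrt(2*9.81*4.00) = 0.239 m^3/s
Therefore the orifice discharge = 0.239 m^3/s.


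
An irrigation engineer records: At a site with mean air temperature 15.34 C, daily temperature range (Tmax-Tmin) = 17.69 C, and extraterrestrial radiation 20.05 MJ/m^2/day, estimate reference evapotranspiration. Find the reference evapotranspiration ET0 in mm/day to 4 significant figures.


Approach: apply the Hargreaves-Samani method, ET0 = 0.0023*(Tmean+17.8)*sqrt(Tmax-Tmin)*0.408*Ra.
ET0 = 0.0023*(15.34+17.8)*sqrt(17.69)*0.408*20.05 = 2.623 mm/day
Therefore the reference evapotranspiration ET0 = 2.623 mm/day.


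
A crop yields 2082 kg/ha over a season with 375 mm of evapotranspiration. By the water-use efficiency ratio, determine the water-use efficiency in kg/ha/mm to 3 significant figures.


Approach: apply the water-use efficiency ratio, WUE = yield/ET.
WUE = 2082 / 375 = 5.55 kg/ha/mm
Therefore the water-use efficiency = 5.55 kg/ha/mm.


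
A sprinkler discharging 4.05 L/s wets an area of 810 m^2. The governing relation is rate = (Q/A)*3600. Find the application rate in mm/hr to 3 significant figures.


rate = (4.05 / 810) * 3600 = 18.0 mm/hr
Therefore the application rate = 18.0 mm/hr.


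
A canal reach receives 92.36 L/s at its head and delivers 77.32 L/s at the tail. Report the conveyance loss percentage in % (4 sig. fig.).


Approach: apply the conveyance loss ratio, loss% = ((Q_head - Q_tail)/Q_head)*100.
loss = ((92.36 - 77.32)/92.36)*100 = 16.28 %
Therefore the conveyance loss percentage = 16.28 %.


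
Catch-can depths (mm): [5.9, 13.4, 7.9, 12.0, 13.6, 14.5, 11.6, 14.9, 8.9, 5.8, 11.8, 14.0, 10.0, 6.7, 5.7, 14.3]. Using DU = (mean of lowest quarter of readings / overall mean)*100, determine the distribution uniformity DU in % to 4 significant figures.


sorted lowest 4 of 16: [5.7, 5.8, 5.9, 6.7] -> mean = 6.02500 mm
overall mean = 10.6875 mm
DU = (6.02500/10.6875)*100 = 56.37 %
Therefore the distribution uniformity DU = 56.37 %.


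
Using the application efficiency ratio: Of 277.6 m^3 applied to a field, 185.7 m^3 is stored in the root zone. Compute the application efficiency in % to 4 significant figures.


Approach: apply the application efficiency ratio, Ea = (stored/applied)*100.
Ea = (185.7/277.6)*100 = 66.89 %
Therefore the application efficiency = 66.89 %.


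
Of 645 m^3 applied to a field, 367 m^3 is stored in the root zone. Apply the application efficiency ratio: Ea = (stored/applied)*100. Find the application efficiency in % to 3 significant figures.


Ea = (367/645)*100 = 56.9 %
Therefore the application efficiency = 56.9 %.


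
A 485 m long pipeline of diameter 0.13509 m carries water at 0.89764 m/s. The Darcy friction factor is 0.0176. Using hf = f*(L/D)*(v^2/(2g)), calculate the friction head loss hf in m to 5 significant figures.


hf = 0.0176 * (485/0.13509) * (0.89764^2 / (2*9.81))
hf = 2.5950 m
Therefore the friction head loss hf = 2.5950 m.


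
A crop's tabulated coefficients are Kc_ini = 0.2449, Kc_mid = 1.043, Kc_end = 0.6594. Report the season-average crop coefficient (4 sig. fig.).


Approach: apply a simple seasonal average, Kc_avg = (Kc_ini + Kc_mid + Kc_end)/3.
Kc_avg = (0.2449 + 1.043 + 0.6594)/3 = 0.6491
Therefore the season-average crop coefficient = 0.6491.


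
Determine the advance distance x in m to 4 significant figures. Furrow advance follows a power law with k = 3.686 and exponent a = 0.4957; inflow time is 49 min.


Approach: apply the power-law advance function, x = k*t^a.
x = 3.686 * 49^0.4957 = 25.37 m
Therefore the advance distance x = 25.37 m.


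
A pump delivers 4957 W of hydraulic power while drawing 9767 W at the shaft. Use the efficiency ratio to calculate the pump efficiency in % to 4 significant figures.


Approach: apply the efficiency ratio, eta = (P_out/P_in)*100.
eta = (4957 / 9767) * 100 = 50.75 %
Therefore the pump efficiency = 50.75 %.


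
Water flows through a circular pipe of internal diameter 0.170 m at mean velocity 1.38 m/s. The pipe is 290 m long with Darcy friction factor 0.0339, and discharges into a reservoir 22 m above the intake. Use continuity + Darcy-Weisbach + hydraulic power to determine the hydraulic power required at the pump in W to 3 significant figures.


Approach: apply continuity + Darcy-Weisbach + hydraulic power, Q = A*v; hf = f*(L/D)*(v^2/(2g)); H = static + hf; P = rho*g*Q*H.
Step 1 — flow rate (continuity, Q = A*v):
  A = pi*(0.170/2)^2 = 0.022698 m^2
  Q = 0.022698 * 1.38 = 0.031323 m^3/s
Step 2 — friction head loss (Darcy-Weisbach):
  hf = 0.0339 * (290/0.170) * (1.38^2 / (2*9.81))
  hf = 5.6132 m
Step 3 — total head: H = 22 + 5.6132 = 27.613 m
Step 4 — hydraulic power (P = rho*g*Q*H):
  P = 1000 * 9.81 * 0.031323 * 27.613 = 8490 W
Therefore the hydraulic power required at the pump = 8490 W.


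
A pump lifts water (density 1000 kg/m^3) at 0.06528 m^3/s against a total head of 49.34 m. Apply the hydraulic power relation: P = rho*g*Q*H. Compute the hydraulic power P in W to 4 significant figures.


P = 1000 * 9.81 * 0.06528 * 49.34 = 31600 W
Therefore the hydraulic power P = 31600 W.


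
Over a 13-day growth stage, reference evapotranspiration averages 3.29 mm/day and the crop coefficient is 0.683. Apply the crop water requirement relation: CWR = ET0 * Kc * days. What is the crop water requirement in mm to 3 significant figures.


CWR = 3.29 * 0.683 * 13 = 29.2 mm
Therefore the crop water requirement = 29.2 mm.


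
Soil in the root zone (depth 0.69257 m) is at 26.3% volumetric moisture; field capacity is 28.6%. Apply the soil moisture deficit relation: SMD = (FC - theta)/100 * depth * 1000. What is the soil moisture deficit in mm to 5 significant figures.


SMD = (28.6 - 26.3)/100 * 0.69257 * 1000 = 15.929 mm
Therefore the soil moisture deficit = 15.929 mm.


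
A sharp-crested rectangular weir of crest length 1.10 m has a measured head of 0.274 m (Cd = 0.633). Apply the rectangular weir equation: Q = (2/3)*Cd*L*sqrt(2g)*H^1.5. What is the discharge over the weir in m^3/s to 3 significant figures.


Q = (2/3)*0.633*1.10*sqrt(2*9.81)*0.274^1.5 = 0.295 m^3/s
Therefore the discharge over the weir = 0.295 m^3/s.


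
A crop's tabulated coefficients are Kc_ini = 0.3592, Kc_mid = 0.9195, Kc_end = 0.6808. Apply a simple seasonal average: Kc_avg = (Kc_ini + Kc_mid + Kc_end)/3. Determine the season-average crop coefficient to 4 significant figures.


Kc_avg = (0.3592 + 0.9195 + 0.6808)/3 = 0.6532
Therefore the season-average crop coefficient = 0.6532.


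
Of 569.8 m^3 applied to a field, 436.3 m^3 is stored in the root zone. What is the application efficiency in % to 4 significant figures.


Approach: apply the application efficiency ratio, Ea = (stored/applied)*100.
Ea = (436.3/569.8)*100 = 76.57 %
Therefore the application efficiency = 76.57 %.


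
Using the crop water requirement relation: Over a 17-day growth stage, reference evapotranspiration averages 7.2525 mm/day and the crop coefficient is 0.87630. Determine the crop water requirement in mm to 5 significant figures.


Approach: apply the crop water requirement relation, CWR = ET0 * Kc * days.
CWR = 7.2525 * 0.87630 * 17 = 108.04 mm
Therefore the crop water requirement = 108.04 mm.


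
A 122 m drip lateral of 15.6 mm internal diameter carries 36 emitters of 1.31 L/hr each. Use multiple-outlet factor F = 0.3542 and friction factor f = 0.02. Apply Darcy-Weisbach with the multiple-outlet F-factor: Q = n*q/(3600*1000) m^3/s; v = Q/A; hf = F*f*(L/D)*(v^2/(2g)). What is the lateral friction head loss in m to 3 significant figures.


Q = 36*1.31/(3600*1000) = 1.3100e-05 m^3/s
A = pi*(15.6e-3/2)^2 = 1.9113e-04 m^2, so v = Q/A = 0.068538 m/s
hf = 0.3542*0.02*(122/0.0156)*(0.068538^2/(2*9.81)) = 0.0133 m
Therefore the lateral friction head loss = 0.0133 m.


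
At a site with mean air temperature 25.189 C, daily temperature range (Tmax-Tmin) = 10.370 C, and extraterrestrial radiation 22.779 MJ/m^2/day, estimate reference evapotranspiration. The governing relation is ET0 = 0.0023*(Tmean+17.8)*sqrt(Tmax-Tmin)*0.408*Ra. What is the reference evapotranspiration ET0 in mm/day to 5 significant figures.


ET0 = 0.0023*(25.189+17.8)*sqrt(10.370)*0.408*22.779 = 2.9592 mm/day
Therefore the reference evapotranspiration ET0 = 2.9592 mm/day.


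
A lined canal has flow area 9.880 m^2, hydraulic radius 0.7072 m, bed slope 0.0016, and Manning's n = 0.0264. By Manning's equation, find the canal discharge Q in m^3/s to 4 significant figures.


Approach: apply Manning's equation, Q = (1/n)*A*R^(2/3)*S^(1/2).
Q = (1/0.0264) * 9.880 * 0.7072^(2/3) * 0.0016^(1/2) = 11.88 m^3/s
Therefore the canal discharge Q = 11.88 m^3/s.


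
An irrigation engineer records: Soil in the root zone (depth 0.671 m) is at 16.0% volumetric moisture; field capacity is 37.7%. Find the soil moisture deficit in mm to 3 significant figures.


Approach: apply the soil moisture deficit relation, SMD = (FC - theta)/100 * depth * 1000.
SMD = (37.7 - 16.0)/100 * 0.671 * 1000 = 146 mm
Therefore the soil moisture deficit = 146 mm.


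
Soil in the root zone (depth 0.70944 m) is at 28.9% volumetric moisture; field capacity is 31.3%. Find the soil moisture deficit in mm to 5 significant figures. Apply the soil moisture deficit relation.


Approach: apply the soil moisture deficit relation, SMD = (FC - theta)/100 * depth * 1000.
SMD = (31.3 - 28.9)/100 * 0.70944 * 1000 = 17.027 mm
Therefore the soil moisture deficit = 17.027 mm.


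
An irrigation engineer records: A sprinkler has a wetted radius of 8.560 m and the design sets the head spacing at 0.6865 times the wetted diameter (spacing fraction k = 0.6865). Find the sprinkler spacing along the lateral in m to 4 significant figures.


Approach: apply the sprinkler spacing rule (spacing as a fraction of wetted diameter), S = k*(2*R).
S = 0.6865 * (2 * 8.560) = 11.75 m
Therefore the sprinkler spacing along the lateral = 11.75 m.


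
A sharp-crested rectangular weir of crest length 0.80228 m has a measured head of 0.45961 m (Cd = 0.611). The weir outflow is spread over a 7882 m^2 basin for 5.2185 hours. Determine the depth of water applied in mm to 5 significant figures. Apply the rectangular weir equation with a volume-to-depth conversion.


Approach: apply the rectangular weir equation with a volume-to-depth conversion, Q = (2/3)*Cd*L*sqrt(2g)*H^1.5; d = Q*t/A * 1000.
Step 1 — weir discharge:
  Q = (2/3)*0.611*0.80228*sqrt(2*9.81)*0.45961^1.5 = 0.4510344 m^3/s
Step 2 — volume: V = 0.4510344 * 5.2185*3600 = 8473.402 m^3
Step 3 — depth: d = V/A * 1000 = 8473.402/7882 * 1000 = 1075.0 mm
Therefore the depth of water applied = 1075.0 mm.


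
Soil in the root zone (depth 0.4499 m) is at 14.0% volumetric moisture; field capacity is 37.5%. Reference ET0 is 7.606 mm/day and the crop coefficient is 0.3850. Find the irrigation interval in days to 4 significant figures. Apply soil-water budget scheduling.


Approach: apply soil-water budget scheduling, SMD = (FC-theta)/100*depth*1000; ETc = ET0*Kc; interval = SMD/ETc.
Step 1 — soil moisture deficit:
  SMD = (37.5 - 14.0)/100 * 0.4499 * 1000 = 105.727 mm
Step 2 — daily crop ET (ETc = ET0*Kc):
  ETc = 7.606 * 0.3850 = 2.92831 mm/day
Step 3 — irrigation interval (SMD/ETc):
  interval = 105.727 / 2.92831 = 36.10 days
Therefore the irrigation interval = 36.10 days.


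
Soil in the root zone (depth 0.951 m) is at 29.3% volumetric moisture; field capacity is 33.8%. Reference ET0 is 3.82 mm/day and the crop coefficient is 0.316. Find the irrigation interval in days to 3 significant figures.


Approach: apply soil-water budget scheduling, SMD = (FC-theta)/100*depth*1000; ETc = ET0*Kc; interval = SMD/ETc.
Step 1 — soil moisture deficit:
  SMD = (33.8 - 29.3)/100 * 0.951 * 1000 = 42.795 mm
Step 2 — daily crop ET (ETc = ET0*Kc):
  ETc = 3.82 * 0.316 = 1.2071 mm/day
Step 3 — irrigation interval (SMD/ETc):
  interval = 42.795 / 1.2071 = 35.5 days
Therefore the irrigation interval = 35.5 days.


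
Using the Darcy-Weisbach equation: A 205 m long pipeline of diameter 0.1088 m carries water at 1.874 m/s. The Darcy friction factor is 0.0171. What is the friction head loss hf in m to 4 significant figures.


Approach: apply the Darcy-Weisbach equation, hf = f*(L/D)*(v^2/(2g)).
hf = 0.0171 * (205/0.1088) * (1.874^2 / (2*9.81))
hf = 5.767 m
Therefore the friction head loss hf = 5.767 m.


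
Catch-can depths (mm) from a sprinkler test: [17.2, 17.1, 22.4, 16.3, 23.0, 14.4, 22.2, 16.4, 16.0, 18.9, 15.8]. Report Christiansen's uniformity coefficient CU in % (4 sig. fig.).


Approach: apply Christiansen's uniformity coefficient, CU = (1 - mean_abs_deviation/mean)*100.
mean = 18.1545 mm
mean |d_i - mean| = 2.52397 mm
CU = (1 - 2.52397/18.1545)*100 = 86.10 %
Therefore Christiansen's uniformity coefficient CU = 86.10 %.


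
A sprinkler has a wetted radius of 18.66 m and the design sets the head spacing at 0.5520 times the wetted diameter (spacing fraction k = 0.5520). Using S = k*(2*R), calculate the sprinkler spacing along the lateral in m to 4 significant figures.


S = 0.5520 * (2 * 18.66) = 20.60 m
Therefore the sprinkler spacing along the lateral = 20.60 m.


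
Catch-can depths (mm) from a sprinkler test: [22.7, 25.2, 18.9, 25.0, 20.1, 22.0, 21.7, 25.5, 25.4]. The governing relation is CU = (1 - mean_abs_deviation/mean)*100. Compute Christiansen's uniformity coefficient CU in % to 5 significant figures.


mean = 22.94444 mm
mean |d_i - mean| = 2.071605 mm
CU = (1 - 2.071605/22.94444)*100 = 90.971 %
Therefore Christiansen's uniformity coefficient CU = 90.971 %.


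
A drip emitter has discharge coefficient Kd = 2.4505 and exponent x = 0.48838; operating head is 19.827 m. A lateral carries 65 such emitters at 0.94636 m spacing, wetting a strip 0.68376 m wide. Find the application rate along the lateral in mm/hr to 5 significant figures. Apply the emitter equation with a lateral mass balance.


Approach: apply the emitter equation with a lateral mass balance, q = Kd*h^x; Q = n*q; rate = Q/(n*spacing*width).
Step 1 — single emitter flow (q = Kd*h^x):
  q = 2.4505 * 19.827^0.48838 = 10.53923 L/hr
Step 2 — total lateral flow: Q = 65 * 10.53923 = 685.0503 L/hr
Step 3 — wetted area: A = 65 * 0.94636 * 0.68376 = 42.06040 m^2
Step 4 — application rate: Q/A = 685.0503/42.06040 = 16.287 mm/hr
Therefore the application rate along the lateral = 16.287 mm/hr.
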